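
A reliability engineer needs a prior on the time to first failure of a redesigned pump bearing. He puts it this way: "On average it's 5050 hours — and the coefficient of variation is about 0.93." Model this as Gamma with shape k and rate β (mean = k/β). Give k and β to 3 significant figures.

k ≈ 1.16, β ≈ 0.000229

For Gamma(k, rate β): mean = k/β, variance = k/β², so CV = 1/√k.
CV = 0.93, hence k = 1/CV² = 1.16.
Then β = k/mean = 1.16/5050 = 0.000229.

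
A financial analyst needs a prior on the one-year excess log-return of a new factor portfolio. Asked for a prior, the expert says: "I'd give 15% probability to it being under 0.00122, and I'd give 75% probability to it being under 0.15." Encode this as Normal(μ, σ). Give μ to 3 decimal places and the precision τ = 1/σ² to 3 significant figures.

The p-quantile of Normal(μ,σ) is μ + z_p·σ, with z_{0.15} = -1.036 and z_{0.75} = 0.6745.
Eliminate σ: μ = (z₂·x₁ − z₁·x₂)/(z₂ − z₁) = (0.6745·0.00122 − (-1.036)·0.15)/1.711 = 0.091.
Then σ = (x₂ − x₁)/(z₂ − z₁) = (0.15 − 0.00122)/1.711 = 0.087.
Precision τ = 1/σ² = 1/0.08696² = 132.

μ = 0.091, τ = 132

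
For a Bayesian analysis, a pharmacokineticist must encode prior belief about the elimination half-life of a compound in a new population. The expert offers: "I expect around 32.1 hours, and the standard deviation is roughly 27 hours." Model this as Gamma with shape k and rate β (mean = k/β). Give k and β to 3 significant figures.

For Gamma(k, rate β): mean = k/β, variance = k/β², so CV = 1/√k.
CV = SD/mean = 27/32.1 = 0.8411, hence k = 1/CV² = 1.41.
Then β = k/mean = 1.41/32.1 = 0.044.

k ≈ 1.41, β ≈ 0.044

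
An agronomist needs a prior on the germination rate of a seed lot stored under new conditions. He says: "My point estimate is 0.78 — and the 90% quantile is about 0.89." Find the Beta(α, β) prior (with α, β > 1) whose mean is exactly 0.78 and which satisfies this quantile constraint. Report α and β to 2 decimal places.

With mean 0.78 fixed, write α = 0.78s, β = 0.22s where s = α+β.
Need P(θ < 0.89) = 0.9 under Beta(0.78s, 0.22s). Normal approximation: (q−m)/√(m(1−m)/s) ≈ z_{0.9} = 1.28, so s ≈ 0.78·0.22·(1.28)²/(0.89−0.78)² = 23.3.
At s = 23.3: P(θ<0.89) ≈ 0.920. Adjusting to match 0.9 gives s ≈ 19.86.
So α = 0.78·19.86 ≈ 15.49, β = 0.22·19.86 ≈ 4.37.

α ≈ 15.49, β ≈ 4.37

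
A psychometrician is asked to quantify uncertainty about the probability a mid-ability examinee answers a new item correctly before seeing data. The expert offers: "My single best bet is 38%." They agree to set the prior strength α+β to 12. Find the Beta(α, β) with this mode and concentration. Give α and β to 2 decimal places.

For α,β > 1 the Beta mode is (α−1)/(α+β−2). With α+β = 12, the mode is (α−1)/10.
Set (α−1)/10 = 0.38 → α = 1 + 0.38·10 = 4.80.
β = 12 − α = 7.20.

α = 4.80, β = 7.20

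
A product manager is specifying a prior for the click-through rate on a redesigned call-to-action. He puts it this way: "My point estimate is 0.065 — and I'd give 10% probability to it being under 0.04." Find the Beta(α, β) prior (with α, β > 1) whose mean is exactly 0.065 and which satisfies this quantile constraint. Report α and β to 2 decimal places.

With mean 0.065 fixed, write α = 0.065s, β = 0.935s where s = α+β.
Need P(θ < 0.04) = 0.1 under Beta(0.065s, 0.935s). Normal approximation: (q−m)/√(m(1−m)/s) ≈ z_{0.1} = -1.28, so s ≈ 0.065·0.935·(-1.28)²/(0.04−0.065)² = 159.7.
At s = 159.7: P(θ<0.04) ≈ 0.083. Adjusting to match 0.1 gives s ≈ 139.70.
So α = 0.065·139.70 ≈ 9.08, β = 0.935·139.70 ≈ 130.62.

α ≈ 9.08, β ≈ 130.62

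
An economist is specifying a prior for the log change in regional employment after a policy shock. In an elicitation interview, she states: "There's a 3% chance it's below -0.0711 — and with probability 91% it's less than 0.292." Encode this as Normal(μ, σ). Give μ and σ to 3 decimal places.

The p-quantile of Normal(μ,σ) is μ + z_p·σ, with z_{0.03} = -1.881 and z_{0.91} = 1.341.
Eliminate σ: μ = (z₂·x₁ − z₁·x₂)/(z₂ − z₁) = (1.341·-0.0711 − (-1.881)·0.292)/3.222 = 0.141.
Then σ = (x₂ − x₁)/(z₂ − z₁) = (0.292 − -0.0711)/3.222 = 0.113.

μ = 0.141, σ = 0.113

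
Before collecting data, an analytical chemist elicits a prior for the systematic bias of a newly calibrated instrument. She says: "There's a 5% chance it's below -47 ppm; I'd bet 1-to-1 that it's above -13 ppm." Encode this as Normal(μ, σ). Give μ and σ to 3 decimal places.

μ = -13.000, σ = 20.671

The p-quantile of Normal(μ,σ) is μ + z_p·σ, with z_{0.05} = -1.645 and z_{0.5} = 0.
Eliminate σ: μ = (z₂·x₁ − z₁·x₂)/(z₂ − z₁) = (0·-47 − (-1.645)·-13)/1.645 = -13.000.
Then σ = (x₂ − x₁)/(z₂ − z₁) = (-13 − -47)/1.645 = 20.671.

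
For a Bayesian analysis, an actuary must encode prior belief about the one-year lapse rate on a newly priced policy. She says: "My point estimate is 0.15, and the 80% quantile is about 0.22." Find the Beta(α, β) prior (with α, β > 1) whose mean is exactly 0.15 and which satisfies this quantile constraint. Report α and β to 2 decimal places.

With mean 0.15 fixed, write α = 0.15s, β = 0.85s where s = α+β.
Need P(θ < 0.22) = 0.8 under Beta(0.15s, 0.85s). Normal approximation: (q−m)/√(m(1−m)/s) ≈ z_{0.8} = 0.842, so s ≈ 0.15·0.85·(0.842)²/(0.22−0.15)² = 18.4.
At s = 18.4: P(θ<0.22) ≈ 0.815. Adjusting to match 0.8 gives s ≈ 15.15.
So α = 0.15·15.15 ≈ 2.27, β = 0.85·15.15 ≈ 12.87.

α ≈ 2.27, β ≈ 12.87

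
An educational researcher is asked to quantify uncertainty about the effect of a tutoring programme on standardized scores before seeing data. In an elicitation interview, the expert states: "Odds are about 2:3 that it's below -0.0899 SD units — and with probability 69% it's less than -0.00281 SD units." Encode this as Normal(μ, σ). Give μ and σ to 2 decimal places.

μ = -0.06, σ = 0.12

For Normal(μ,σ), the p-quantile is μ + z_p·σ. Here z_{0.4} = -0.2533, z_{0.69} = 0.4959.
So -0.0899 = μ − 0.2533σ and -0.00281 = μ + 0.4959σ.
Subtracting: σ = (-0.00281 − -0.0899)/(0.4959 − (-0.2533)) = 0.12.
Then μ = -0.0899 − (-0.2533)·0.12 = -0.06.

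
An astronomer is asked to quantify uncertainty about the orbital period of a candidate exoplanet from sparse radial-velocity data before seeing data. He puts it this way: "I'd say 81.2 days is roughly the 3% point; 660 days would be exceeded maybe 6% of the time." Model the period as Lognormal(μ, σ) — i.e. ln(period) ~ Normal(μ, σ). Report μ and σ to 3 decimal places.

If T ~ Lognormal(μ,σ) then ln T ~ Normal(μ,σ), so the p-quantile of ln T is μ + z_p·σ.
ln(81.2) = 4.397 and ln(660) = 6.492; z_{0.03} = -1.881, z_{0.94} = 1.555.
σ = (6.492 − 4.397)/(1.555 − (-1.881)) = 0.610.
μ = 4.397 − (-1.881)·0.610 = 5.544.

μ ≈ 5.544, σ ≈ 0.610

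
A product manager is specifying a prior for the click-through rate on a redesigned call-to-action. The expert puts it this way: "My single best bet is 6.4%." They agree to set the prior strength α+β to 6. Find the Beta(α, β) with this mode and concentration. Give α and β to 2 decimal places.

α = 1.26, β = 4.74

For α,β > 1 the Beta mode is (α−1)/(α+β−2). With α+β = 6, the mode is (α−1)/4.
Set (α−1)/4 = 0.064 → α = 1 + 0.064·4 = 1.26.
β = 6 − α = 4.74.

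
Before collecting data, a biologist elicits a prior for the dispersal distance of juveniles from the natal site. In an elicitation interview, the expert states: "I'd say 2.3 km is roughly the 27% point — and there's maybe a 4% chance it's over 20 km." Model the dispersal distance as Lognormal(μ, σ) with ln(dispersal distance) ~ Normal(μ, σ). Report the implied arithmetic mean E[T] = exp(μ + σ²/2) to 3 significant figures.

E[T] ≈ 6.13 km

If T ~ Lognormal(μ,σ) then ln T ~ Normal(μ,σ), so the p-quantile of ln T is μ + z_p·σ.
ln(2.3) = 0.8329 and ln(20) = 2.996; z_{0.27} = -0.6128, z_{0.96} = 1.751.
σ = (2.996 − 0.8329)/(1.751 − (-0.6128)) = 0.915.
μ = 0.8329 − (-0.6128)·0.915 = 1.394.
E[T] = exp(μ + σ²/2) = exp(1.394 + 0.4187) = 6.13 km.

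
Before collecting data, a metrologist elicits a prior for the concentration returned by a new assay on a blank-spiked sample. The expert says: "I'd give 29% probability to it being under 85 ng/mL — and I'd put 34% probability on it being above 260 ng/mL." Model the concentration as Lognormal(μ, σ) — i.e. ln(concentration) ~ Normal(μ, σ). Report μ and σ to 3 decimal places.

If T ~ Lognormal(μ,σ) then ln T ~ Normal(μ,σ), so the p-quantile of ln T is μ + z_p·σ.
ln(85) = 4.443 and ln(260) = 5.561; z_{0.29} = -0.5534, z_{0.66} = 0.4125.
σ = (5.561 − 4.443)/(0.4125 − (-0.5534)) = 1.158.
μ = 4.443 − (-0.5534)·1.158 = 5.083.

μ ≈ 5.083, σ ≈ 1.158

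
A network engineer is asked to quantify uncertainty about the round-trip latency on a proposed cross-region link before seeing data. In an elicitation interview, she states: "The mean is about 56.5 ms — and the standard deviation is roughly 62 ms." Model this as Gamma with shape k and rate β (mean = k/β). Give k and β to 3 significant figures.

For Gamma(k, rate β): mean = k/β, variance = k/β², so CV = 1/√k.
CV = SD/mean = 62/56.5 = 1.097, hence k = 1/CV² = 0.83.
Then β = k/mean = 0.83/56.5 = 0.0147.

k ≈ 0.83, β ≈ 0.0147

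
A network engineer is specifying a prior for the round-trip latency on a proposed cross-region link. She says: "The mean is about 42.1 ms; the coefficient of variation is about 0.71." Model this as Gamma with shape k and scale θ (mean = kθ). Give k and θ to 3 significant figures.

For Gamma(k, scale θ): mean = kθ, variance = kθ², so CV = 1/√k.
CV = 0.71, hence k = 1/CV² = 1.98.
Then θ = mean/k = 42.1/1.98 = 21.2.

k ≈ 1.98, θ ≈ 21.2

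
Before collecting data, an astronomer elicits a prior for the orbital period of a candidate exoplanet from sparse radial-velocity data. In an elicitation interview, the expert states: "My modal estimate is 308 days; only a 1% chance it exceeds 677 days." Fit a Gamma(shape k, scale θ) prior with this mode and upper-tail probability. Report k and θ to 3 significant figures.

k ≈ 8.77, θ ≈ 39.6

Gamma(k,θ) with k>1 has mode (k−1)θ, so θ = 308/(k−1).
Need P(X < 677) = 0.99 with θ tied to k this way. Start at k = 2, θ = 308: P(X<677) ≈ 0.645.
Too low — raise k to concentrate. Iterating converges to k ≈ 8.77.
Then θ = 308/(8.77−1) ≈ 39.6.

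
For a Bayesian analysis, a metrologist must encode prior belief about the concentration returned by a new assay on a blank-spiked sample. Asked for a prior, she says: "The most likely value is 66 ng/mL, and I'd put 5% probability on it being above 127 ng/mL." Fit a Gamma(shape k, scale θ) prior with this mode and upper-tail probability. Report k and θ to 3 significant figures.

Gamma(k,θ) with k>1 has mode (k−1)θ, so θ = 66/(k−1).
Need P(X < 127) = 0.95 with θ tied to k this way. Start at k = 2, θ = 66: P(X<127) ≈ 0.573.
Too low — raise k to concentrate. Iterating converges to k ≈ 7.48.
Then θ = 66/(7.48−1) ≈ 10.2.

k ≈ 7.48, θ ≈ 10.2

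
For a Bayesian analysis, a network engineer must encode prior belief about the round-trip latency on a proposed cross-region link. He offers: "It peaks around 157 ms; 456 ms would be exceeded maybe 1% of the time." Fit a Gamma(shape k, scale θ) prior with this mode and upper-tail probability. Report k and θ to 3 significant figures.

Gamma(k,θ) with k>1 has mode (k−1)θ, so θ = 157/(k−1).
Need P(X < 456) = 0.99 with θ tied to k this way. Start at k = 2, θ = 157: P(X<456) ≈ 0.786.
Too low — raise k to concentrate. Iterating converges to k ≈ 4.99.
Then θ = 157/(4.99−1) ≈ 39.3.

k ≈ 4.99, θ ≈ 39.3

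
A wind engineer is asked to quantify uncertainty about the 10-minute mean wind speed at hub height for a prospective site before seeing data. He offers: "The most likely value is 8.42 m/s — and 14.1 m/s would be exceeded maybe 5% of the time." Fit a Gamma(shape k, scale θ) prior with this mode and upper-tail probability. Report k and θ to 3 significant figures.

k ≈ 11.5, θ ≈ 0.801

Gamma(k,θ) with k>1 has mode (k−1)θ, so θ = 8.42/(k−1).
Need P(X < 14.1) = 0.95 with θ tied to k this way. Start at k = 2, θ = 8.42: P(X<14.1) ≈ 0.499.
Too low — raise k to concentrate. Iterating converges to k ≈ 11.5.
Then θ = 8.42/(11.5−1) ≈ 0.801.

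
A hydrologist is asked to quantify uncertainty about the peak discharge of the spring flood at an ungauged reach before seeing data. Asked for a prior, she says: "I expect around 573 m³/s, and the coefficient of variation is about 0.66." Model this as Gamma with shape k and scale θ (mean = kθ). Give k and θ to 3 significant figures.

k ≈ 2.3, θ ≈ 250

For Gamma(k, scale θ): mean = kθ, variance = kθ², so CV = 1/√k.
CV = 0.66, hence k = 1/CV² = 2.3.
Then θ = mean/k = 573/2.3 = 250.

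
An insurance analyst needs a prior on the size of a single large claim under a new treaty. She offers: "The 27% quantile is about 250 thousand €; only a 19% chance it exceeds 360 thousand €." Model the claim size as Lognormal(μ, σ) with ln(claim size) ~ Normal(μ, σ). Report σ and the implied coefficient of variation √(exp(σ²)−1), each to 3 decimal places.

σ ≈ 0.245, CV ≈ 0.248

If T ~ Lognormal(μ,σ) then ln T ~ Normal(μ,σ), so the p-quantile of ln T is μ + z_p·σ.
ln(250) = 5.521 and ln(360) = 5.886; z_{0.27} = -0.6128, z_{0.81} = 0.8779.
σ = (5.886 − 5.521)/(0.8779 − (-0.6128)) = 0.245.
μ = 5.521 − (-0.6128)·0.245 = 5.671.
CV = √(exp(σ²)−1) = √(exp(0.0598)−1) = 0.248.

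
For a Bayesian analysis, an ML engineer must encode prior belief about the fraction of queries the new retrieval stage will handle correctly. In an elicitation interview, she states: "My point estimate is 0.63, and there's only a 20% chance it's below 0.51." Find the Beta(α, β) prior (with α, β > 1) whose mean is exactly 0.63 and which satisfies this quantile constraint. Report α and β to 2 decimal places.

With mean 0.63 fixed, write α = 0.63s, β = 0.37s where s = α+β.
Need P(θ < 0.51) = 0.2 under Beta(0.63s, 0.37s). Normal approximation: (q−m)/√(m(1−m)/s) ≈ z_{0.2} = -0.842, so s ≈ 0.63·0.37·(-0.842)²/(0.51−0.63)² = 11.5.
At s = 11.5: P(θ<0.51) ≈ 0.197. Adjusting to match 0.2 gives s ≈ 11.12.
So α = 0.63·11.12 ≈ 7.00, β = 0.37·11.12 ≈ 4.11.

α ≈ 7.00, β ≈ 4.11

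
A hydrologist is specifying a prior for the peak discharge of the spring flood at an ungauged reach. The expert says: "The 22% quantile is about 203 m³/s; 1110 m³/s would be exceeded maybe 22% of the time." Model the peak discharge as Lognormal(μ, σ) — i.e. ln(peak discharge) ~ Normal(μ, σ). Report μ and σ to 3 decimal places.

If T ~ Lognormal(μ,σ) then ln T ~ Normal(μ,σ), so the p-quantile of ln T is μ + z_p·σ.
ln(203) = 5.313 and ln(1110) = 7.012; z_{0.22} = -0.7722, z_{0.78} = 0.7722.
σ = (7.012 − 5.313)/(0.7722 − (-0.7722)) = 1.100.
μ = 5.313 − (-0.7722)·1.100 = 6.163.

μ ≈ 6.163, σ ≈ 1.100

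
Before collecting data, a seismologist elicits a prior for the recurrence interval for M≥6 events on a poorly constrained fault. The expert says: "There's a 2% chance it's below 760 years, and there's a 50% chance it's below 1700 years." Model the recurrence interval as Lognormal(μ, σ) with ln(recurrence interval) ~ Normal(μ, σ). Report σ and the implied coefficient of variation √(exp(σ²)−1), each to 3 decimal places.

If T ~ Lognormal(μ,σ) then ln T ~ Normal(μ,σ), so the p-quantile of ln T is μ + z_p·σ.
ln(760) = 6.633 and ln(1700) = 7.438; z_{0.02} = -2.054, z_{0.5} = 0.
σ = (7.438 − 6.633)/(0 − (-2.054)) = 0.392.
μ = 6.633 − (-2.054)·0.392 = 7.438.
CV = √(exp(σ²)−1) = √(exp(0.1537)−1) = 0.408.

σ ≈ 0.392, CV ≈ 0.408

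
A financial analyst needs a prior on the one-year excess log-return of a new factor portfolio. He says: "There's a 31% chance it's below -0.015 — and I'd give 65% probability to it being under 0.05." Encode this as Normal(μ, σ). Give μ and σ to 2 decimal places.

The p-quantile of Normal(μ,σ) is μ + z_p·σ, with z_{0.31} = -0.4959 and z_{0.65} = 0.3853.
Eliminate σ: μ = (z₂·x₁ − z₁·x₂)/(z₂ − z₁) = (0.3853·-0.015 − (-0.4959)·0.05)/0.8812 = 0.02.
Then σ = (x₂ − x₁)/(z₂ − z₁) = (0.05 − -0.015)/0.8812 = 0.07.

μ = 0.02, σ = 0.07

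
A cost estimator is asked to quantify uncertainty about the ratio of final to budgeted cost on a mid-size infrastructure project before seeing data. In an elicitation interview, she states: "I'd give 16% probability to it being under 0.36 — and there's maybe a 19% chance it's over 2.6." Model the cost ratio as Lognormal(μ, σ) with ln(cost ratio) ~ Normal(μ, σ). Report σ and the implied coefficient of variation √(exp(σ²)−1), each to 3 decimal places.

σ ≈ 1.056, CV ≈ 1.432

If T ~ Lognormal(μ,σ) then ln T ~ Normal(μ,σ), so the p-quantile of ln T is μ + z_p·σ.
ln(0.36) = -1.022 and ln(2.6) = 0.9555; z_{0.16} = -0.9945, z_{0.81} = 0.8779.
σ = (0.9555 − -1.022)/(0.8779 − (-0.9945)) = 1.056.
μ = -1.022 − (-0.9945)·1.056 = 0.028.
CV = √(exp(σ²)−1) = √(exp(1.1151)−1) = 1.432.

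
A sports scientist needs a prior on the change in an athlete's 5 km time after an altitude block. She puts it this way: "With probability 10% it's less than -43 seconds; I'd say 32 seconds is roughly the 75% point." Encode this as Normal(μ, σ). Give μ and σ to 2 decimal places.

The p-quantile of Normal(μ,σ) is μ + z_p·σ, with z_{0.1} = -1.282 and z_{0.75} = 0.6745.
Eliminate σ: μ = (z₂·x₁ − z₁·x₂)/(z₂ − z₁) = (0.6745·-43 − (-1.282)·32)/1.956 = 6.14.
Then σ = (x₂ − x₁)/(z₂ − z₁) = (32 − -43)/1.956 = 38.34.

μ = 6.14, σ = 38.34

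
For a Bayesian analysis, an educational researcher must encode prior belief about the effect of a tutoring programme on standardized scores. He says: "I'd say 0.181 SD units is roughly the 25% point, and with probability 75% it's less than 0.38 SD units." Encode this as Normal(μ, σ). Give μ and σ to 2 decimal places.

μ = 0.28, σ = 0.15

For Normal(μ,σ), the p-quantile is μ + z_p·σ. Here z_{0.25} = -0.6745, z_{0.75} = 0.6745.
So 0.181 = μ − 0.6745σ and 0.38 = μ + 0.6745σ.
Subtracting: σ = (0.38 − 0.181)/(0.6745 − (-0.6745)) = 0.15.
Then μ = 0.181 − (-0.6745)·0.15 = 0.28.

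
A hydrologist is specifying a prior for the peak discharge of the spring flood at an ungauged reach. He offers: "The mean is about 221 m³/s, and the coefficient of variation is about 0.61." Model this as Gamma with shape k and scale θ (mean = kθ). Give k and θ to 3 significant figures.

For Gamma(k, scale θ): mean = kθ, variance = kθ², so CV = 1/√k.
CV = 0.61, hence k = 1/CV² = 2.69.
Then θ = mean/k = 221/2.69 = 82.2.

k ≈ 2.69, θ ≈ 82.2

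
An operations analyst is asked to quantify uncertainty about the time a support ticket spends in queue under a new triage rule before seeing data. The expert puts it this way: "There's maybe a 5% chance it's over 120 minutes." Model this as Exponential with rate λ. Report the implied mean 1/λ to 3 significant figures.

mean ≈ 40.1 minutes

P(T > 120.0) = e^(−λ·120.0) = 0.05, so λ = −ln(0.05)/120.0 = 0.025.
Mean = 1/λ = 40.1 minutes.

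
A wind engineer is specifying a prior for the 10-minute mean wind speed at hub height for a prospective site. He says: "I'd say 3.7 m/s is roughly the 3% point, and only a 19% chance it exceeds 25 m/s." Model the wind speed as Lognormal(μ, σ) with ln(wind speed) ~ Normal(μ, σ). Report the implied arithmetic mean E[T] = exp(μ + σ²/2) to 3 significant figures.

E[T] ≈ 17.3 m/s

If T ~ Lognormal(μ,σ) then ln T ~ Normal(μ,σ), so the p-quantile of ln T is μ + z_p·σ.
ln(3.7) = 1.308 and ln(25) = 3.219; z_{0.03} = -1.881, z_{0.81} = 0.8779.
σ = (3.219 − 1.308)/(0.8779 − (-1.881)) = 0.693.
μ = 1.308 − (-1.881)·0.693 = 2.611.
E[T] = exp(μ + σ²/2) = exp(2.611 + 0.2398) = 17.3 m/s.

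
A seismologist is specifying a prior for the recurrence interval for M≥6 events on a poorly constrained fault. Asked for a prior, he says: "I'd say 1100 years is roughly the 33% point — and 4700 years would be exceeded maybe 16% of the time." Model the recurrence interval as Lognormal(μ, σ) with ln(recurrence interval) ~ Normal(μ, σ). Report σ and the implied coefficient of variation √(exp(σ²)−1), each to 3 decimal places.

σ ≈ 1.012, CV ≈ 1.337

If T ~ Lognormal(μ,σ) then ln T ~ Normal(μ,σ), so the p-quantile of ln T is μ + z_p·σ.
ln(1100) = 7.003 and ln(4700) = 8.455; z_{0.33} = -0.4399, z_{0.84} = 0.9945.
σ = (8.455 − 7.003)/(0.9945 − (-0.4399)) = 1.012.
μ = 7.003 − (-0.4399)·1.012 = 7.448.
CV = √(exp(σ²)−1) = √(exp(1.0251)−1) = 1.337.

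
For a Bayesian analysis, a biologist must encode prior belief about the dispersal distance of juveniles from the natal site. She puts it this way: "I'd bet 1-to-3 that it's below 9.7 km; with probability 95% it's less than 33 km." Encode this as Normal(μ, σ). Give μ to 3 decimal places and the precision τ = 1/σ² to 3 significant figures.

μ = 16.476, τ = 0.00991

The p-quantile of Normal(μ,σ) is μ + z_p·σ, with z_{0.25} = -0.6745 and z_{0.95} = 1.645.
Eliminate σ: μ = (z₂·x₁ − z₁·x₂)/(z₂ − z₁) = (1.645·9.7 − (-0.6745)·33)/2.319 = 16.476.
Then σ = (x₂ − x₁)/(z₂ − z₁) = (33 − 9.7)/2.319 = 10.046.
Precision τ = 1/σ² = 1/10.05² = 0.00991.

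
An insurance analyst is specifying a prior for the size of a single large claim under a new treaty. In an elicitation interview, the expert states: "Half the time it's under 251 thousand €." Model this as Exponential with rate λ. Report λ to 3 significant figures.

λ ≈ 0.00276

Exponential median = ln 2 / λ, so λ = ln 2 / 251.0 = 0.00276.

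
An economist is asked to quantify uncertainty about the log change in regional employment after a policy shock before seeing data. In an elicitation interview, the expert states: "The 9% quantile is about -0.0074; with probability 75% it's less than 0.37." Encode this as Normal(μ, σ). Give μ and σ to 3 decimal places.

The p-quantile of Normal(μ,σ) is μ + z_p·σ, with z_{0.09} = -1.341 and z_{0.75} = 0.6745.
Eliminate σ: μ = (z₂·x₁ − z₁·x₂)/(z₂ − z₁) = (0.6745·-0.0074 − (-1.341)·0.37)/2.015 = 0.244.
Then σ = (x₂ − x₁)/(z₂ − z₁) = (0.37 − -0.0074)/2.015 = 0.187.

μ = 0.244, σ = 0.187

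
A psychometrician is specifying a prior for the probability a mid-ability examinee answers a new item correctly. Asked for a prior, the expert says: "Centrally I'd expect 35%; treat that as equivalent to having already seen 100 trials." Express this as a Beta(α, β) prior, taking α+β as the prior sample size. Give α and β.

α = 35, β = 65

Under the effective-sample-size interpretation, Beta(α, β) has prior mean α/(α+β) and prior sample size α+β.
So α+β = 100 and α/(α+β) = 0.35, giving α = 0.35·100 = 35 and β = 100 − 35 = 65.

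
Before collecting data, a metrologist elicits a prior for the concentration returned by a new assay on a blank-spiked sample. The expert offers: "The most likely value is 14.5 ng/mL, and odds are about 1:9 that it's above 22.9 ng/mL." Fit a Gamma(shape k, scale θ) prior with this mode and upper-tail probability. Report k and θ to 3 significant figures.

k ≈ 9.98, θ ≈ 1.61

Gamma(k,θ) with k>1 has mode (k−1)θ, so θ = 14.5/(k−1).
Need P(X < 22.9) = 0.9 with θ tied to k this way. Start at k = 2, θ = 14.5: P(X<22.9) ≈ 0.468.
Too low — raise k to concentrate. Iterating converges to k ≈ 9.98.
Then θ = 14.5/(9.98−1) ≈ 1.61.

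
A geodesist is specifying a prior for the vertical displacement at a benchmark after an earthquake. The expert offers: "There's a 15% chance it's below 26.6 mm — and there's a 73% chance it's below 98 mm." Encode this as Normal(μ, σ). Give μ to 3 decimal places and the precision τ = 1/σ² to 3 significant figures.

μ = 71.470, τ = 0.000534

For Normal(μ,σ), the p-quantile is μ + z_p·σ. Here z_{0.15} = -1.036, z_{0.73} = 0.6128.
So 26.6 = μ − 1.036σ and 98 = μ + 0.6128σ.
Subtracting: σ = (98 − 26.6)/(0.6128 − (-1.036)) = 43.293.
Then μ = 26.6 − (-1.036)·43.293 = 71.470.
Precision τ = 1/σ² = 1/43.29² = 0.000534.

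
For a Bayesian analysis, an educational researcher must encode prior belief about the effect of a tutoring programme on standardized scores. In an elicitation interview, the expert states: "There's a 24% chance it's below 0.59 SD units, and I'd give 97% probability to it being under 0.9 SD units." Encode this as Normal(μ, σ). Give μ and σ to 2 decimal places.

The p-quantile of Normal(μ,σ) is μ + z_p·σ, with z_{0.24} = -0.7063 and z_{0.97} = 1.881.
Eliminate σ: μ = (z₂·x₁ − z₁·x₂)/(z₂ − z₁) = (1.881·0.59 − (-0.7063)·0.9)/2.587 = 0.67.
Then σ = (x₂ − x₁)/(z₂ − z₁) = (0.9 − 0.59)/2.587 = 0.12.

μ = 0.67, σ = 0.12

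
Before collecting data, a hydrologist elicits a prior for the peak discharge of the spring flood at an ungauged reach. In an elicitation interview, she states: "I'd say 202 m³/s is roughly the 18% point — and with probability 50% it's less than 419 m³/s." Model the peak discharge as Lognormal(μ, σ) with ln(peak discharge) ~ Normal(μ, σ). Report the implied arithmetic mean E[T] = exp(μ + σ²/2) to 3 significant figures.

E[T] ≈ 576 m³/s

If T ~ Lognormal(μ,σ) then ln T ~ Normal(μ,σ), so the p-quantile of ln T is μ + z_p·σ.
ln(202) = 5.308 and ln(419) = 6.038; z_{0.18} = -0.9154, z_{0.5} = 0.
σ = (6.038 − 5.308)/(0 − (-0.9154)) = 0.797.
μ = 5.308 − (-0.9154)·0.797 = 6.038.
E[T] = exp(μ + σ²/2) = exp(6.038 + 0.3177) = 576 m³/s.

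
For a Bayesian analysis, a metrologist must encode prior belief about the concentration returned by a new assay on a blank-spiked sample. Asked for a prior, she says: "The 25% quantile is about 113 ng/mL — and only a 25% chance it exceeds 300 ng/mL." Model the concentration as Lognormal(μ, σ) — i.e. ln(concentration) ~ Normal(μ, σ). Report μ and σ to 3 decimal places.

μ ≈ 5.216, σ ≈ 0.724

If T ~ Lognormal(μ,σ) then ln T ~ Normal(μ,σ), so the p-quantile of ln T is μ + z_p·σ.
ln(113) = 4.727 and ln(300) = 5.704; z_{0.25} = -0.6745, z_{0.75} = 0.6745.
σ = (5.704 − 4.727)/(0.6745 − (-0.6745)) = 0.724.
μ = 4.727 − (-0.6745)·0.724 = 5.216.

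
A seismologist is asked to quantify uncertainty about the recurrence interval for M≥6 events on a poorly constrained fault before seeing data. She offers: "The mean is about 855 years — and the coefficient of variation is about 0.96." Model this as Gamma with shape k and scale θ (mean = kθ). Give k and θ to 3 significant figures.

k ≈ 1.09, θ ≈ 788

For Gamma(k, scale θ): mean = kθ, variance = kθ², so CV = 1/√k.
CV = 0.96, hence k = 1/CV² = 1.09.
Then θ = mean/k = 855/1.09 = 788.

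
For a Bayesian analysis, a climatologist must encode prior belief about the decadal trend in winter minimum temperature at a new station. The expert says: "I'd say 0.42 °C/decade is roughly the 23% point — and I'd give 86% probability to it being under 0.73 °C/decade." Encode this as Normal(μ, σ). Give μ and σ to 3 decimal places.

μ = 0.546, σ = 0.170

The p-quantile of Normal(μ,σ) is μ + z_p·σ, with z_{0.23} = -0.7388 and z_{0.86} = 1.08.
Eliminate σ: μ = (z₂·x₁ − z₁·x₂)/(z₂ − z₁) = (1.08·0.42 − (-0.7388)·0.73)/1.819 = 0.546.
Then σ = (x₂ − x₁)/(z₂ − z₁) = (0.73 − 0.42)/1.819 = 0.170.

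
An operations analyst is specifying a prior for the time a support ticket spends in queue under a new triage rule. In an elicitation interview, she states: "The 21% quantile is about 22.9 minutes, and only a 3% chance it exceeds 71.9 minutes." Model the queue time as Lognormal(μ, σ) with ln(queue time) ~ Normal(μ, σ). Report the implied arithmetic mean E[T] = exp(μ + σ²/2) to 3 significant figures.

E[T] ≈ 35.3 minutes

If T ~ Lognormal(μ,σ) then ln T ~ Normal(μ,σ), so the p-quantile of ln T is μ + z_p·σ.
ln(22.9) = 3.131 and ln(71.9) = 4.275; z_{0.21} = -0.8064, z_{0.97} = 1.881.
σ = (4.275 − 3.131)/(1.881 − (-0.8064)) = 0.426.
μ = 3.131 − (-0.8064)·0.426 = 3.474.
E[T] = exp(μ + σ²/2) = exp(3.474 + 0.0906) = 35.3 minutes.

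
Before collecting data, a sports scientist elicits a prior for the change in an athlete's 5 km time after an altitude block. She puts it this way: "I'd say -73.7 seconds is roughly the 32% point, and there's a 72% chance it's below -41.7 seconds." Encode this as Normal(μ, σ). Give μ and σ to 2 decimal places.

The p-quantile of Normal(μ,σ) is μ + z_p·σ, with z_{0.32} = -0.4677 and z_{0.72} = 0.5828.
Eliminate σ: μ = (z₂·x₁ − z₁·x₂)/(z₂ − z₁) = (0.5828·-73.7 − (-0.4677)·-41.7)/1.051 = -59.45.
Then σ = (x₂ − x₁)/(z₂ − z₁) = (-41.7 − -73.7)/1.051 = 30.46.

μ = -59.45, σ = 30.46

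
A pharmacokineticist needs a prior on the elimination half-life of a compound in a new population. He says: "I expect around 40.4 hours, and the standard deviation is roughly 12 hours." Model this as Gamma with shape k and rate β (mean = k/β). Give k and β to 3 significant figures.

For Gamma(k, rate β): mean = k/β, variance = k/β², so CV = 1/√k.
CV = SD/mean = 12/40.4 = 0.297, hence k = 1/CV² = 11.3.
Then β = k/mean = 11.3/40.4 = 0.281.

k ≈ 11.3, β ≈ 0.281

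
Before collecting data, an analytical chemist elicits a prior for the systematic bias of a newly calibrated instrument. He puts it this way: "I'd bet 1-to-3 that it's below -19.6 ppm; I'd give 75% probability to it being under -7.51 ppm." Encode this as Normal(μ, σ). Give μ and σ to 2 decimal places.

The p-quantile of Normal(μ,σ) is μ + z_p·σ, with z_{0.25} = -0.6745 and z_{0.75} = 0.6745.
Eliminate σ: μ = (z₂·x₁ − z₁·x₂)/(z₂ − z₁) = (0.6745·-19.6 − (-0.6745)·-7.51)/1.349 = -13.55.
Then σ = (x₂ − x₁)/(z₂ − z₁) = (-7.51 − -19.6)/1.349 = 8.96.

μ = -13.55, σ = 8.96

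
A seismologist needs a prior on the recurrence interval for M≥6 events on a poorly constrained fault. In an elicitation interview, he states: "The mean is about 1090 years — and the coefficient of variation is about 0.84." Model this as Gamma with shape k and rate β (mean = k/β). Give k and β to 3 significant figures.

k ≈ 1.42, β ≈ 0.0013

For Gamma(k, rate β): mean = k/β, variance = k/β², so CV = 1/√k.
CV = 0.84, hence k = 1/CV² = 1.42.
Then β = k/mean = 1.42/1090 = 0.0013.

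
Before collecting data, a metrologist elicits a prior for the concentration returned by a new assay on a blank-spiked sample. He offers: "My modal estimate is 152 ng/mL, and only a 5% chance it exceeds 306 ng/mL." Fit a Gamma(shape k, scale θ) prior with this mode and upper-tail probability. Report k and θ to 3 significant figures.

Gamma(k,θ) with k>1 has mode (k−1)θ, so θ = 152/(k−1).
Need P(X < 306) = 0.95 with θ tied to k this way. Start at k = 2, θ = 152: P(X<306) ≈ 0.598.
Too low — raise k to concentrate. Iterating converges to k ≈ 6.66.
Then θ = 152/(6.66−1) ≈ 26.9.

k ≈ 6.66, θ ≈ 26.9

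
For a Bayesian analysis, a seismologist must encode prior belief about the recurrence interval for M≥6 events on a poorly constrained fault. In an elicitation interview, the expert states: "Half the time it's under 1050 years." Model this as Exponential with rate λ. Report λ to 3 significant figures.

λ ≈ 0.00066

Exponential median = ln 2 / λ, so λ = ln 2 / 1050.0 = 0.00066.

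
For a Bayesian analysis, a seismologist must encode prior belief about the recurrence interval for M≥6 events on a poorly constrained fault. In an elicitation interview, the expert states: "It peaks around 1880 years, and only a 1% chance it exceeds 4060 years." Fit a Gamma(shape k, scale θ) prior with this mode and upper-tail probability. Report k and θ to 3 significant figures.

Gamma(k,θ) with k>1 has mode (k−1)θ, so θ = 1880/(k−1).
Need P(X < 4060) = 0.99 with θ tied to k this way. Start at k = 2, θ = 1880: P(X<4060) ≈ 0.635.
Too low — raise k to concentrate. Iterating converges to k ≈ 9.16.
Then θ = 1880/(9.16−1) ≈ 230.

k ≈ 9.16, θ ≈ 230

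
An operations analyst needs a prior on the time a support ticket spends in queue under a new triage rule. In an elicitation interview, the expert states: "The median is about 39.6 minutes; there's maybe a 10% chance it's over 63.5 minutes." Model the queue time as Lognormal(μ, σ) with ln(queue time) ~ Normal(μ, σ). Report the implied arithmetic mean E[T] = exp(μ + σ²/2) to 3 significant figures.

E[T] ≈ 42.4 minutes

If T ~ Lognormal(μ,σ) then ln T ~ Normal(μ,σ), so the p-quantile of ln T is μ + z_p·σ.
ln(39.6) = 3.679 and ln(63.5) = 4.151; z_{0.5} = 0, z_{0.9} = 1.282.
σ = (4.151 − 3.679)/(1.282 − (0)) = 0.368.
μ = 3.679 − (0)·0.368 = 3.679.
E[T] = exp(μ + σ²/2) = exp(3.679 + 0.0679) = 42.4 minutes.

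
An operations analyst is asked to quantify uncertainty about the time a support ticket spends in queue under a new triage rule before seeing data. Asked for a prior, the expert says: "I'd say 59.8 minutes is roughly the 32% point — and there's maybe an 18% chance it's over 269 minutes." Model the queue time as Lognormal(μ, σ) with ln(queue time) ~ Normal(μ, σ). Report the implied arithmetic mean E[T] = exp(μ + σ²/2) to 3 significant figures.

E[T] ≈ 180 minutes

If T ~ Lognormal(μ,σ) then ln T ~ Normal(μ,σ), so the p-quantile of ln T is μ + z_p·σ.
ln(59.8) = 4.091 and ln(269) = 5.595; z_{0.32} = -0.4677, z_{0.82} = 0.9154.
σ = (5.595 − 4.091)/(0.9154 − (-0.4677)) = 1.087.
μ = 4.091 − (-0.4677)·1.087 = 4.600.
E[T] = exp(μ + σ²/2) = exp(4.600 + 0.5910) = 180 minutes.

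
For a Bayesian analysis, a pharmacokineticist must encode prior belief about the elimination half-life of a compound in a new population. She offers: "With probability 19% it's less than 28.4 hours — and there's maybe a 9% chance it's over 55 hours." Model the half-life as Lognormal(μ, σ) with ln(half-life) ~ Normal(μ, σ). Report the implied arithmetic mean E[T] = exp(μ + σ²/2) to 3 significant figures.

E[T] ≈ 38.6 hours

If T ~ Lognormal(μ,σ) then ln T ~ Normal(μ,σ), so the p-quantile of ln T is μ + z_p·σ.
ln(28.4) = 3.346 and ln(55) = 4.007; z_{0.19} = -0.8779, z_{0.91} = 1.341.
σ = (4.007 − 3.346)/(1.341 − (-0.8779)) = 0.298.
μ = 3.346 − (-0.8779)·0.298 = 3.608.
E[T] = exp(μ + σ²/2) = exp(3.608 + 0.0444) = 38.6 hours.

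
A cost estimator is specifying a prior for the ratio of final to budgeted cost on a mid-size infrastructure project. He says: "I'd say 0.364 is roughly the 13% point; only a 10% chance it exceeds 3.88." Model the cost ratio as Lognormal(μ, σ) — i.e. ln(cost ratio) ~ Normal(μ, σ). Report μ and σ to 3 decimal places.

If T ~ Lognormal(μ,σ) then ln T ~ Normal(μ,σ), so the p-quantile of ln T is μ + z_p·σ.
ln(0.364) = -1.011 and ln(3.88) = 1.356; z_{0.13} = -1.126, z_{0.9} = 1.282.
σ = (1.356 − -1.011)/(1.282 − (-1.126)) = 0.983.
μ = -1.011 − (-1.126)·0.983 = 0.096.

μ ≈ 0.096, σ ≈ 0.983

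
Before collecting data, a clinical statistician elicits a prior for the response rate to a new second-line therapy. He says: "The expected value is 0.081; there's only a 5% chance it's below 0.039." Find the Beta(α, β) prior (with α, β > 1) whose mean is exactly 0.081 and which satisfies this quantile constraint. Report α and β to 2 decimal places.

α ≈ 6.96, β ≈ 79.00

With mean 0.081 fixed, write α = 0.081s, β = 0.919s where s = α+β.
Need P(θ < 0.039) = 0.05 under Beta(0.081s, 0.919s). Normal approximation: (q−m)/√(m(1−m)/s) ≈ z_{0.05} = -1.64, so s ≈ 0.081·0.919·(-1.64)²/(0.039−0.081)² = 114.2.
At s = 114.2: P(θ<0.039) ≈ 0.027. Adjusting to match 0.05 gives s ≈ 85.96.
So α = 0.081·85.96 ≈ 6.96, β = 0.919·85.96 ≈ 79.00.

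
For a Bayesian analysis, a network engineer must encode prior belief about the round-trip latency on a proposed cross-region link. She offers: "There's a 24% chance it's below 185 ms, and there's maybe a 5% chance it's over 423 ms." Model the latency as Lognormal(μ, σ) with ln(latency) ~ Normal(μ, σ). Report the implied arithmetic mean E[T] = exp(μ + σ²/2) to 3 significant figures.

E[T] ≈ 252 ms

If T ~ Lognormal(μ,σ) then ln T ~ Normal(μ,σ), so the p-quantile of ln T is μ + z_p·σ.
ln(185) = 5.22 and ln(423) = 6.047; z_{0.24} = -0.7063, z_{0.95} = 1.645.
σ = (6.047 − 5.22)/(1.645 − (-0.7063)) = 0.352.
μ = 5.22 − (-0.7063)·0.352 = 5.469.
E[T] = exp(μ + σ²/2) = exp(5.469 + 0.0619) = 252 ms.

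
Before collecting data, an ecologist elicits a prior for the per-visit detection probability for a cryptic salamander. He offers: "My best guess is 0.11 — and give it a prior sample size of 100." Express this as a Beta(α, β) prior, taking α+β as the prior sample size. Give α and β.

Under the effective-sample-size interpretation, Beta(α, β) has prior mean α/(α+β) and prior sample size α+β.
So α+β = 100 and α/(α+β) = 0.11, giving α = 0.11·100 = 11 and β = 100 − 11 = 89.

α = 11, β = 89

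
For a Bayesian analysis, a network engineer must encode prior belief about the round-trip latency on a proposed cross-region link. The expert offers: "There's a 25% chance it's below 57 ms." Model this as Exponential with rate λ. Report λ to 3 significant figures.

λ ≈ 0.00505

P(T < 57.0) = 1 − e^(−λ·57.0) = 0.25, so λ = −ln(1−0.25)/57.0 = −ln(0.75)/57.0 = 0.00505.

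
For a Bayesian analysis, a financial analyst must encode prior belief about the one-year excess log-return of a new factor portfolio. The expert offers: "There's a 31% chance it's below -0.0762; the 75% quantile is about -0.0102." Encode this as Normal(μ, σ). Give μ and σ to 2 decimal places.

For Normal(μ,σ), the p-quantile is μ + z_p·σ. Here z_{0.31} = -0.4959, z_{0.75} = 0.6745.
So -0.0762 = μ − 0.4959σ and -0.0102 = μ + 0.6745σ.
Subtracting: σ = (-0.0102 − -0.0762)/(0.6745 − (-0.4959)) = 0.06.
Then μ = -0.0762 − (-0.4959)·0.06 = -0.05.

μ = -0.05, σ = 0.06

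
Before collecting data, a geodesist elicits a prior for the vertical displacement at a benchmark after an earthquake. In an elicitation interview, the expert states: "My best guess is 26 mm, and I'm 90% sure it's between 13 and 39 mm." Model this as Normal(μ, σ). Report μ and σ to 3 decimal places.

A symmetric 90% interval runs μ ± z·σ with z = 1.645.
Half-width = 13, so σ = 13/1.645 = 7.903.
μ is the stated best guess, 26.000.

μ = 26.000, σ = 7.903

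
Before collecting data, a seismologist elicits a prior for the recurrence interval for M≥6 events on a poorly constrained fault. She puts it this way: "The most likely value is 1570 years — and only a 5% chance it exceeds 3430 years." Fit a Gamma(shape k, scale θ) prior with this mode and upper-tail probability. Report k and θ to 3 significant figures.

k ≈ 5.51, θ ≈ 348

Gamma(k,θ) with k>1 has mode (k−1)θ, so θ = 1570/(k−1).
Need P(X < 3430) = 0.95 with θ tied to k this way. Start at k = 2, θ = 1570: P(X<3430) ≈ 0.642.
Too low — raise k to concentrate. Iterating converges to k ≈ 5.51.
Then θ = 1570/(5.51−1) ≈ 348.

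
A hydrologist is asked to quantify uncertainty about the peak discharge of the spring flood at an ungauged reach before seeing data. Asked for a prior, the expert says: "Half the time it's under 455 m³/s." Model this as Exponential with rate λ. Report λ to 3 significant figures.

Exponential median = ln 2 / λ, so λ = ln 2 / 455.0 = 0.00152.

λ ≈ 0.00152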